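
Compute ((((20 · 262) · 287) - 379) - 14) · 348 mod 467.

219

20 · 262 = 5240 ≡ 103 (mod 467)
103 · 287 = 29561 ≡ 140 (mod 467)
140 - 379 = -239 ≡ 228 (mod 467)
228 - 14 = 214
214 · 348 = 74472 ≡ 219 (mod 467)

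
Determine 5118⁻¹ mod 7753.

153

7753 = 1×5118 + 2635
5118 = 1×2635 + 2483
2635 = 1×2483 + 152
2483 = 16×152 + 51
152 = 2×51 + 50
51 = 1×50 + 1
50 = 50×1 + 0
gcd(5118, 7753) = 1, so the inverse exists.
Back-substitute for 1:
1 = 1×51 − 1×50
  = −1×152 + 3×51
  = 3×2483 − 49×152
  = −49×2635 + 52×2483
  = 52×5118 − 101×2635
  = −101×7753 + 153×5118
So 5118⁻¹ ≡ 153 (mod 7753).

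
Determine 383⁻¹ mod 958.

953

958 = 2*383 + 192
383 = 1*192 + 191
192 = 1*191 + 1
191 = 191*1 + 0
gcd(383, 958) = 1, so the inverse exists.
Back-substitute for 1:
1 = 1*192 − 1*191
  = −1*383 + 2*192
  = 2*958 − 5*383
So 383⁻¹ ≡ −5 ≡ 953 (mod 958).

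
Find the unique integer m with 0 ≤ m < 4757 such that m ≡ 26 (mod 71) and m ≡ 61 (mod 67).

71⁻¹ mod 67: 71×17 ≡ 1 (mod 67), so 71⁻¹ ≡ 17.
m = 26 + 71×((61 − 26)×17 mod 67) = 26 + 71×59 = 4215.

4215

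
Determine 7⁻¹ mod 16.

7

16 = 2*7 + 2
7 = 3*2 + 1
2 = 2*1 + 0
gcd(7, 16) = 1, so the inverse exists.
Back-substitute for 1:
1 = 1*7 − 3*2
  = −3*16 + 7*7
So 7⁻¹ ≡ 7 (mod 16).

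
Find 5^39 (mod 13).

39 in binary is 100111, i.e. 39 = 32 + 4 + 2 + 1.
5^1 ≡ 5 (mod 13)
5^2 ≡ 5^2 = 25 ≡ 12 (mod 13)
5^4 ≡ 12^2 = 144 ≡ 1 (mod 13)
5^8 ≡ 1^2 = 1 (mod 13)
5^16 ≡ 1^2 = 1 (mod 13)
5^32 ≡ 1^2 = 1 (mod 13)
5^39 = 5^32 * 5^4 * 5^2 * 5^1 ≡ 1 * 1 * 12 * 5 (mod 13).
Accumulate the product:
1 * 1 = 1
1 * 12 = 12
12 * 5 = 60 ≡ 8

8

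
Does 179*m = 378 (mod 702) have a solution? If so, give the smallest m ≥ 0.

gcd(179, 702) = 1, so a unique solution mod 702 exists.
179⁻¹ ≡ 251 (mod 702).
m ≡ 251*378 ≡ 108 (mod 702).

108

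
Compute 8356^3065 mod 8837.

By square-and-multiply:
3065 in binary is 101111111001, i.e. 3065 = 2048 + 512 + 256 + 128 + 64 + 32 + 16 + 8 + 1.
8356^1 ≡ 8356 (mod 8837)
8356^2 ≡ 8356^2 = 69822736 ≡ 1599 (mod 8837)
8356^4 ≡ 1599^2 = 2556801 ≡ 2908 (mod 8837)
8356^8 ≡ 2908^2 = 8456464 ≡ 8292 (mod 8837)
8356^16 ≡ 8292^2 = 68757264 ≡ 5404 (mod 8837)
8356^32 ≡ 5404^2 = 29203216 ≡ 5768 (mod 8837)
8356^64 ≡ 5768^2 = 33269824 ≡ 7356 (mod 8837)
8356^128 ≡ 7356^2 = 54110736 ≡ 1785 (mod 8837)
8356^256 ≡ 1785^2 = 3186225 ≡ 4905 (mod 8837)
8356^512 ≡ 4905^2 = 24059025 ≡ 4711 (mod 8837)
8356^1024 ≡ 4711^2 = 22193521 ≡ 3814 (mod 8837)
8356^2048 ≡ 3814^2 = 14546596 ≡ 894 (mod 8837)
8356^3065 = 8356^2048 · 8356^512 · 8356^256 · 8356^128 · 8356^64 · 8356^32 · 8356^16 · 8356^8 · 8356^1 ≡ 894 · 4711 · 4905 · 1785 · 7356 · 5768 · 5404 · 8292 · 8356 (mod 8837).
Accumulate the product:
894 · 4711 = 4211634 ≡ 5222
5222 · 4905 = 25613910 ≡ 4284
4284 · 1785 = 7646940 ≡ 2935
2935 · 7356 = 21589860 ≡ 1069
1069 · 5768 = 6165992 ≡ 6603
6603 · 5404 = 35682612 ≡ 7643
7643 · 8292 = 63375756 ≡ 5629
5629 · 8356 = 47035924 ≡ 5410

5410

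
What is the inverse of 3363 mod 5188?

5188 = 1*3363 + 1825
3363 = 1*1825 + 1538
1825 = 1*1538 + 287
1538 = 5*287 + 103
287 = 2*103 + 81
103 = 1*81 + 22
81 = 3*22 + 15
22 = 1*15 + 7
15 = 2*7 + 1
7 = 7*1 + 0
gcd(3363, 5188) = 1, so the inverse exists.
Bézout: 1 = 457*5188 − 705*3363.
So 3363⁻¹ ≡ −705 ≡ 4483 (mod 5188).

4483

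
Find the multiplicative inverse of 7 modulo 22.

19

Apply the Euclidean algorithm and back-substitute:
22 = 3·7 + 1
7 = 7·1 + 0
gcd(7, 22) = 1, so the inverse exists.
Back-substitute for 1:
1 = 1·22 − 3·7
So 7⁻¹ ≡ −3 ≡ 19 (mod 22).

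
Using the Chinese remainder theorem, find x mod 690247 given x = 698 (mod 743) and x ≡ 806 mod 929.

743⁻¹ mod 929: 743*924 ≡ 1 (mod 929), so 743⁻¹ ≡ 924.
x = 698 + 743*((806 − 698)*924 mod 929) = 698 + 743*389 = 289725.
Check: 289725 mod 743 = 698, 289725 mod 929 = 806. ✓

289725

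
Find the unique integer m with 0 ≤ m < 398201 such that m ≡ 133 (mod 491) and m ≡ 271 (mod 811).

196533

491⁻¹ mod 811: 491·332 ≡ 1 (mod 811), so 491⁻¹ ≡ 332.
m = 133 + 491·((271 − 133)·332 mod 811) = 133 + 491·400 = 196533.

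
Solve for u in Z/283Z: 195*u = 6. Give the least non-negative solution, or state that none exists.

gcd(195, 283) = 1, so a unique solution mod 283 exists.
195⁻¹ ≡ 164 (mod 283).
u ≡ 164*6 ≡ 135 (mod 283).

135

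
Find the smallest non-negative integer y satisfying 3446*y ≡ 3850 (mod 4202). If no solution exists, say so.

gcd(3446, 4202) = 2, and 2 | 3850, so solutions exist.
Divide through by 2: 1723*y = 1925 (mod 2101).
1723⁻¹ ≡ 239 (mod 2101).
y ≡ 239*1925 ≡ 2057 (mod 2101).
The smallest non-negative solution is y = 2057.

2057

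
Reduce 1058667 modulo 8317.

1058667 = 127*8317 + 2408, so 1058667 ≡ 2408 (mod 8317).

2408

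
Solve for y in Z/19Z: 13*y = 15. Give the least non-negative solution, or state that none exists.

gcd(13, 19) = 1, so a unique solution mod 19 exists.
13⁻¹ ≡ 3 (mod 19).
y ≡ 3*15 ≡ 7 (mod 19).

7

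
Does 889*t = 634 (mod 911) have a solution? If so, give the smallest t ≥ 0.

54

gcd(889, 911) = 1, so a unique solution mod 911 exists.
889⁻¹ ≡ 207 (mod 911).
t ≡ 207*634 ≡ 54 (mod 911).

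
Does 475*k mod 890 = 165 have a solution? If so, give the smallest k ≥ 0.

139

gcd(475, 890) = 5, and 5 | 165, so solutions exist.
Divide through by 5: 95*k ≡ 33 mod 178.
95⁻¹ ≡ 15 (mod 178).
k ≡ 15*33 ≡ 139 (mod 178).
The smallest non-negative solution is k = 139.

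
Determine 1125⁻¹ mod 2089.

1051

2089 = 1*1125 + 964
1125 = 1*964 + 161
964 = 5*161 + 159
161 = 1*159 + 2
159 = 79*2 + 1
2 = 2*1 + 0
gcd(1125, 2089) = 1, so the inverse exists.
Bézout: 1 = 559*2089 − 1038*1125.
So 1125⁻¹ ≡ −1038 ≡ 1051 (mod 2089).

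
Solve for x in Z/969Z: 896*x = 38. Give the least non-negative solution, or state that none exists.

gcd(896, 969) = 1, so a unique solution mod 969 exists.
896⁻¹ ≡ 146 (mod 969).
x ≡ 146*38 ≡ 703 (mod 969).

703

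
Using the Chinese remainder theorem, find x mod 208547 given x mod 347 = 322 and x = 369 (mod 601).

180068

347⁻¹ mod 601: 347*433 ≡ 1 (mod 601), so 347⁻¹ ≡ 433.
x = 322 + 347*((369 − 322)*433 mod 601) = 322 + 347*518 = 180068.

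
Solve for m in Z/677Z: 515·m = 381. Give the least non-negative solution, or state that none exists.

gcd(515, 677) = 1, so a unique solution mod 677 exists.
515⁻¹ ≡ 397 (mod 677).
m ≡ 397·381 ≡ 286 (mod 677).

286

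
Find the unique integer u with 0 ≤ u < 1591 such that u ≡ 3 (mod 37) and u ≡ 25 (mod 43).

37⁻¹ mod 43: 37·7 ≡ 1 (mod 43), so 37⁻¹ ≡ 7.
u = 3 + 37·((25 − 3)·7 mod 43) = 3 + 37·25 = 928.

928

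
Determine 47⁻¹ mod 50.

By the extended Euclidean algorithm:
50 = 1·47 + 3
47 = 15·3 + 2
3 = 1·2 + 1
2 = 2·1 + 0
gcd(47, 50) = 1, so the inverse exists.
Back-substitute for 1:
1 = 1·3 − 1·2
  = −1·47 + 16·3
  = 16·50 − 17·47
So 47⁻¹ ≡ −17 ≡ 33 (mod 50).

33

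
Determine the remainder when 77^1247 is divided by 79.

77^1 ≡ 77 (mod 79)
77^2 ≡ 77^2 = 5929 ≡ 4 (mod 79)
77^4 ≡ 4^2 = 16 (mod 79)
77^8 ≡ 16^2 = 256 ≡ 19 (mod 79)
77^16 ≡ 19^2 = 361 ≡ 45 (mod 79)
77^32 ≡ 45^2 = 2025 ≡ 50 (mod 79)
77^64 ≡ 50^2 = 2500 ≡ 51 (mod 79)
77^128 ≡ 51^2 = 2601 ≡ 73 (mod 79)
77^256 ≡ 73^2 = 5329 ≡ 36 (mod 79)
77^512 ≡ 36^2 = 1296 ≡ 32 (mod 79)
77^1024 ≡ 32^2 = 1024 ≡ 76 (mod 79)
77^1247 = 77^1024 * 77^128 * 77^64 * 77^16 * 77^8 * 77^4 * 77^2 * 77^1 ≡ 76 * 73 * 51 * 45 * 19 * 16 * 4 * 77 (mod 79).
Accumulate the product:
76 * 73 = 5548 ≡ 18
18 * 51 = 918 ≡ 49
49 * 45 = 2205 ≡ 72
72 * 19 = 1368 ≡ 25
25 * 16 = 400 ≡ 5
5 * 4 = 20
20 * 77 = 1540 ≡ 39

39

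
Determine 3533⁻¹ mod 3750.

Apply the Euclidean algorithm and back-substitute:
3750 = 1·3533 + 217
3533 = 16·217 + 61
217 = 3·61 + 34
61 = 1·34 + 27
34 = 1·27 + 7
27 = 3·7 + 6
7 = 1·6 + 1
6 = 6·1 + 0
gcd(3533, 3750) = 1, so the inverse exists.
Back-substitute for 1:
1 = 1·7 − 1·6
  = −1·27 + 4·7
  = 4·34 − 5·27
  = −5·61 + 9·34
  = 9·217 − 32·61
  = −32·3533 + 521·217
  = 521·3750 − 553·3533
So 3533⁻¹ ≡ −553 ≡ 3197 (mod 3750).

3197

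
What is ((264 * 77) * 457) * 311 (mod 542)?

264 * 77 = 20328 ≡ 274 (mod 542)
274 * 457 = 125218 ≡ 16 (mod 542)
16 * 311 = 4976 ≡ 98 (mod 542)

98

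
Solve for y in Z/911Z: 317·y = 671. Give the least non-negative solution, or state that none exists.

893

gcd(317, 911) = 1, so a unique solution mod 911 exists.
317⁻¹ ≡ 615 (mod 911).
y ≡ 615·671 ≡ 893 (mod 911).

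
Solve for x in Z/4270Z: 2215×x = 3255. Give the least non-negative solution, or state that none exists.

441

gcd(2215, 4270) = 5, and 5 | 3255, so solutions exist.
Divide through by 5: 443×x = 651 (mod 854).
443⁻¹ ≡ 347 (mod 854).
x ≡ 347×651 ≡ 441 (mod 854).
The smallest non-negative solution is x = 441.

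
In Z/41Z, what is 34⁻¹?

35

41 = 1*34 + 7
34 = 4*7 + 6
7 = 1*6 + 1
6 = 6*1 + 0
gcd(34, 41) = 1, so the inverse exists.
Bézout: 1 = 5*41 − 6*34.
So 34⁻¹ ≡ −6 ≡ 35 (mod 41).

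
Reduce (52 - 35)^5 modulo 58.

52 - 35 = 17
(17)^5 ≡ 17 (mod 58)

17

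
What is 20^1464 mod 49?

Using repeated squaring:
20^1 ≡ 20 (mod 49)
20^2 ≡ 20^2 = 400 ≡ 8 (mod 49)
20^4 ≡ 8^2 = 64 ≡ 15 (mod 49)
20^8 ≡ 15^2 = 225 ≡ 29 (mod 49)
20^16 ≡ 29^2 = 841 ≡ 8 (mod 49)
20^32 ≡ 8^2 = 64 ≡ 15 (mod 49)
20^64 ≡ 15^2 = 225 ≡ 29 (mod 49)
20^128 ≡ 29^2 = 841 ≡ 8 (mod 49)
20^256 ≡ 8^2 = 64 ≡ 15 (mod 49)
20^512 ≡ 15^2 = 225 ≡ 29 (mod 49)
20^1024 ≡ 29^2 = 841 ≡ 8 (mod 49)
20^1464 = 20^1024 * 20^256 * 20^128 * 20^32 * 20^16 * 20^8 ≡ 8 * 15 * 8 * 15 * 8 * 29 (mod 49).
Accumulate the product:
8 * 15 = 120 ≡ 22
22 * 8 = 176 ≡ 29
29 * 15 = 435 ≡ 43
43 * 8 = 344 ≡ 1
1 * 29 = 29

29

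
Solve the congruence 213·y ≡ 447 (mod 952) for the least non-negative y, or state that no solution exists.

163

gcd(213, 952) = 1, so a unique solution mod 952 exists.
213⁻¹ ≡ 733 (mod 952).
y ≡ 733·447 ≡ 163 (mod 952).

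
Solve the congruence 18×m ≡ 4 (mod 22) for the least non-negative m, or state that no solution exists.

10

gcd(18, 22) = 2, and 2 | 4, so solutions exist.
Divide through by 2: 9×m = 2 (mod 11).
9⁻¹ ≡ 5 (mod 11).
m ≡ 5×2 ≡ 10 (mod 11).
The smallest non-negative solution is m = 10.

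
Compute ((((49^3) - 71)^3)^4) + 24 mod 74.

(49)^3 ≡ 63 (mod 74)
63 - 71 = -8 ≡ 66 (mod 74)
(66)^3 ≡ 6 (mod 74)
(6)^4 ≡ 38 (mod 74)
38 + 24 = 62

62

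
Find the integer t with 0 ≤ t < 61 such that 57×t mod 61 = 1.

61 = 1×57 + 4
57 = 14×4 + 1
4 = 4×1 + 0
gcd(57, 61) = 1, so the inverse exists.
Back-substitute for 1:
1 = 1×57 − 14×4
  = −14×61 + 15×57
So 57⁻¹ ≡ 15 (mod 61).

15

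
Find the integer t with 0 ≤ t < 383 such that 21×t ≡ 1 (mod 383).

Apply the Euclidean algorithm and back-substitute:
383 = 18×21 + 5
21 = 4×5 + 1
5 = 5×1 + 0
gcd(21, 383) = 1, so the inverse exists.
Back-substitute for 1:
1 = 1×21 − 4×5
  = −4×383 + 73×21
So 21⁻¹ ≡ 73 (mod 383).

73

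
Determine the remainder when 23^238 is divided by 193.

166

By square-and-multiply:
238 in binary is 11101110, i.e. 238 = 128 + 64 + 32 + 8 + 4 + 2.
23^1 ≡ 23 (mod 193)
23^2 ≡ 23^2 = 529 ≡ 143 (mod 193)
23^4 ≡ 143^2 = 20449 ≡ 184 (mod 193)
23^8 ≡ 184^2 = 33856 ≡ 81 (mod 193)
23^16 ≡ 81^2 = 6561 ≡ 192 (mod 193)
23^32 ≡ 192^2 = 36864 ≡ 1 (mod 193)
23^64 ≡ 1^2 = 1 (mod 193)
23^128 ≡ 1^2 = 1 (mod 193)
23^238 = 23^128 · 23^64 · 23^32 · 23^8 · 23^4 · 23^2 ≡ 1 · 1 · 1 · 81 · 184 · 143 (mod 193).
Accumulate the product:
1 · 1 = 1
1 · 1 = 1
1 · 81 = 81
81 · 184 = 14904 ≡ 43
43 · 143 = 6149 ≡ 166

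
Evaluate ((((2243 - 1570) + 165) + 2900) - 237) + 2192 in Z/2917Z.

2776

2243 - 1570 = 673
673 + 165 = 838
838 + 2900 = 3738 ≡ 821 (mod 2917)
821 - 237 = 584
584 + 2192 = 2776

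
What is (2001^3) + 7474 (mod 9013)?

(2001)^3 ≡ 7807 (mod 9013)
7807 + 7474 = 15281 ≡ 6268 (mod 9013)

6268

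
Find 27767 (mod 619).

27767 = 44×619 + 531, so 27767 ≡ 531 (mod 619).

531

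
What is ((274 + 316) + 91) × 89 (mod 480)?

129

274 + 316 = 590 ≡ 110 (mod 480)
110 + 91 = 201
201 × 89 = 17889 ≡ 129 (mod 480)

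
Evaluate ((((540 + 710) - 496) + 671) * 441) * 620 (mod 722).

540 + 710 = 1250 ≡ 528 (mod 722)
528 - 496 = 32
32 + 671 = 703
703 * 441 = 310023 ≡ 285 (mod 722)
285 * 620 = 176700 ≡ 532 (mod 722)

532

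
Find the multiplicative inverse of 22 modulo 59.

51

59 = 2×22 + 15
22 = 1×15 + 7
15 = 2×7 + 1
7 = 7×1 + 0
gcd(22, 59) = 1, so the inverse exists.
Back-substitute for 1:
1 = 1×15 − 2×7
  = −2×22 + 3×15
  = 3×59 − 8×22
So 22⁻¹ ≡ −8 ≡ 51 (mod 59).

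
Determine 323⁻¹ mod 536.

Run the extended Euclidean algorithm:
536 = 1·323 + 213
323 = 1·213 + 110
213 = 1·110 + 103
110 = 1·103 + 7
103 = 14·7 + 5
7 = 1·5 + 2
5 = 2·2 + 1
2 = 2·1 + 0
gcd(323, 536) = 1, so the inverse exists.
Bézout: 1 = 138·536 − 229·323.
So 323⁻¹ ≡ −229 ≡ 307 (mod 536).

307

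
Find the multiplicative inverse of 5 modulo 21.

17

21 = 4·5 + 1
5 = 5·1 + 0
gcd(5, 21) = 1, so the inverse exists.
Bézout: 1 = 1·21 − 4·5.
So 5⁻¹ ≡ −4 ≡ 17 (mod 21).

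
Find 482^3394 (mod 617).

98

482^1 ≡ 482 (mod 617)
482^2 ≡ 482^2 = 232324 ≡ 332 (mod 617)
482^4 ≡ 332^2 = 110224 ≡ 398 (mod 617)
482^8 ≡ 398^2 = 158404 ≡ 452 (mod 617)
482^16 ≡ 452^2 = 204304 ≡ 77 (mod 617)
482^32 ≡ 77^2 = 5929 ≡ 376 (mod 617)
482^64 ≡ 376^2 = 141376 ≡ 83 (mod 617)
482^128 ≡ 83^2 = 6889 ≡ 102 (mod 617)
482^256 ≡ 102^2 = 10404 ≡ 532 (mod 617)
482^512 ≡ 532^2 = 283024 ≡ 438 (mod 617)
482^1024 ≡ 438^2 = 191844 ≡ 574 (mod 617)
482^2048 ≡ 574^2 = 329476 ≡ 615 (mod 617)
482^3394 = 482^2048 × 482^1024 × 482^256 × 482^64 × 482^2 ≡ 615 × 574 × 532 × 83 × 332 (mod 617).
Accumulate the product:
615 × 574 = 353010 ≡ 86
86 × 532 = 45752 ≡ 94
94 × 83 = 7802 ≡ 398
398 × 332 = 132136 ≡ 98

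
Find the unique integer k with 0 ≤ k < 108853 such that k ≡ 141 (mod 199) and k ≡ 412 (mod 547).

199⁻¹ mod 547: 199·11 ≡ 1 (mod 547), so 199⁻¹ ≡ 11.
k = 141 + 199·((412 − 141)·11 mod 547) = 141 + 199·246 = 49095.
Check: 49095 mod 199 = 141, 49095 mod 547 = 412. ✓

49095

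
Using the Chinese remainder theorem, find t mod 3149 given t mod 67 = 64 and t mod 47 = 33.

67⁻¹ mod 47: 67*40 ≡ 1 (mod 47), so 67⁻¹ ≡ 40.
t = 64 + 67*((33 − 64)*40 mod 47) = 64 + 67*29 = 2007.

2007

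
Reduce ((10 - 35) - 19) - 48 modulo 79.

66

10 - 35 = -25 ≡ 54 (mod 79)
54 - 19 = 35
35 - 48 = -13 ≡ 66 (mod 79)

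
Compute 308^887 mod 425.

77

Compute successive squares:
308^1 ≡ 308 (mod 425)
308^2 ≡ 308^2 = 94864 ≡ 89 (mod 425)
308^4 ≡ 89^2 = 7921 ≡ 271 (mod 425)
308^8 ≡ 271^2 = 73441 ≡ 341 (mod 425)
308^16 ≡ 341^2 = 116281 ≡ 256 (mod 425)
308^32 ≡ 256^2 = 65536 ≡ 86 (mod 425)
308^64 ≡ 86^2 = 7396 ≡ 171 (mod 425)
308^128 ≡ 171^2 = 29241 ≡ 341 (mod 425)
308^256 ≡ 341^2 = 116281 ≡ 256 (mod 425)
308^512 ≡ 256^2 = 65536 ≡ 86 (mod 425)
308^887 = 308^512 · 308^256 · 308^64 · 308^32 · 308^16 · 308^4 · 308^2 · 308^1 ≡ 86 · 256 · 171 · 86 · 256 · 271 · 89 · 308 (mod 425).
Accumulate the product:
86 · 256 = 22016 ≡ 341
341 · 171 = 58311 ≡ 86
86 · 86 = 7396 ≡ 171
171 · 256 = 43776 ≡ 1
1 · 271 = 271
271 · 89 = 24119 ≡ 319
319 · 308 = 98252 ≡ 77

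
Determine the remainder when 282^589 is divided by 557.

589 in binary is 1001001101, i.e. 589 = 512 + 64 + 8 + 4 + 1.
282^1 ≡ 282 (mod 557)
282^2 ≡ 282^2 = 79524 ≡ 430 (mod 557)
282^4 ≡ 430^2 = 184900 ≡ 533 (mod 557)
282^8 ≡ 533^2 = 284089 ≡ 19 (mod 557)
282^16 ≡ 19^2 = 361 (mod 557)
282^32 ≡ 361^2 = 130321 ≡ 540 (mod 557)
282^64 ≡ 540^2 = 291600 ≡ 289 (mod 557)
282^128 ≡ 289^2 = 83521 ≡ 528 (mod 557)
282^256 ≡ 528^2 = 278784 ≡ 284 (mod 557)
282^512 ≡ 284^2 = 80656 ≡ 448 (mod 557)
282^589 = 282^512 * 282^64 * 282^8 * 282^4 * 282^1 ≡ 448 * 289 * 19 * 533 * 282 (mod 557).
Accumulate the product:
448 * 289 = 129472 ≡ 248
248 * 19 = 4712 ≡ 256
256 * 533 = 136448 ≡ 540
540 * 282 = 152280 ≡ 219

219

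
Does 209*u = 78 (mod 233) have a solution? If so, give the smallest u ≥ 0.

gcd(209, 233) = 1, so a unique solution mod 233 exists.
209⁻¹ ≡ 165 (mod 233).
u ≡ 165*78 ≡ 55 (mod 233).

55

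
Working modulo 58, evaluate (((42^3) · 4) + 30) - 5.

55

(42)^3 ≡ 22 (mod 58)
22 · 4 = 88 ≡ 30 (mod 58)
30 + 30 = 60 ≡ 2 (mod 58)
2 - 5 = -3 ≡ 55 (mod 58)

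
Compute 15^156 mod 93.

Compute successive squares:
156 in binary is 10011100, i.e. 156 = 128 + 16 + 8 + 4.
15^1 ≡ 15 (mod 93)
15^2 ≡ 15^2 = 225 ≡ 39 (mod 93)
15^4 ≡ 39^2 = 1521 ≡ 33 (mod 93)
15^8 ≡ 33^2 = 1089 ≡ 66 (mod 93)
15^16 ≡ 66^2 = 4356 ≡ 78 (mod 93)
15^32 ≡ 78^2 = 6084 ≡ 39 (mod 93)
15^64 ≡ 39^2 = 1521 ≡ 33 (mod 93)
15^128 ≡ 33^2 = 1089 ≡ 66 (mod 93)
15^156 = 15^128 · 15^16 · 15^8 · 15^4 ≡ 66 · 78 · 66 · 33 (mod 93).
Accumulate the product:
66 · 78 = 5148 ≡ 33
33 · 66 = 2178 ≡ 39
39 · 33 = 1287 ≡ 78

78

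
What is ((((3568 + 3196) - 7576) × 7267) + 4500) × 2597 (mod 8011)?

4572

3568 + 3196 = 6764
6764 - 7576 = -812 ≡ 7199 (mod 8011)
7199 × 7267 = 52315133 ≡ 3303 (mod 8011)
3303 + 4500 = 7803
7803 × 2597 = 20264391 ≡ 4572 (mod 8011)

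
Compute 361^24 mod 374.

137

24 in binary is 11000, i.e. 24 = 16 + 8.
361^1 ≡ 361 (mod 374)
361^2 ≡ 361^2 = 130321 ≡ 169 (mod 374)
361^4 ≡ 169^2 = 28561 ≡ 137 (mod 374)
361^8 ≡ 137^2 = 18769 ≡ 69 (mod 374)
361^16 ≡ 69^2 = 4761 ≡ 273 (mod 374)
361^24 = 361^16 * 361^8 ≡ 273 * 69 (mod 374).
273 * 69 = 18837 ≡ 137 (mod 374).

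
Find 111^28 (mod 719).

Compute successive squares:
28 in binary is 11100, i.e. 28 = 16 + 8 + 4.
111^1 ≡ 111 (mod 719)
111^2 ≡ 111^2 = 12321 ≡ 98 (mod 719)
111^4 ≡ 98^2 = 9604 ≡ 257 (mod 719)
111^8 ≡ 257^2 = 66049 ≡ 620 (mod 719)
111^16 ≡ 620^2 = 384400 ≡ 454 (mod 719)
111^28 = 111^16 * 111^8 * 111^4 ≡ 454 * 620 * 257 (mod 719).
Accumulate the product:
454 * 620 = 281480 ≡ 351
351 * 257 = 90207 ≡ 332

332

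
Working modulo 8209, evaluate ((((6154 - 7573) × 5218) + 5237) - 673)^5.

7938

6154 - 7573 = -1419 ≡ 6790 (mod 8209)
6790 × 5218 = 35430220 ≡ 176 (mod 8209)
176 + 5237 = 5413
5413 - 673 = 4740
(4740)^5 ≡ 7938 (mod 8209)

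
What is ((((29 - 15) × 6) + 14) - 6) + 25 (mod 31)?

24

29 - 15 = 14
14 × 6 = 84 ≡ 22 (mod 31)
22 + 14 = 36 ≡ 5 (mod 31)
5 - 6 = -1 ≡ 30 (mod 31)
30 + 25 = 55 ≡ 24 (mod 31)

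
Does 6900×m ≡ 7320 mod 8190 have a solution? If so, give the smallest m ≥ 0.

gcd(6900, 8190) = 30, and 30 | 7320, so solutions exist.
Divide through by 30: 230×m mod 273 = 244.
230⁻¹ ≡ 146 (mod 273).
m ≡ 146×244 ≡ 134 (mod 273).
The smallest non-negative solution is m = 134.

134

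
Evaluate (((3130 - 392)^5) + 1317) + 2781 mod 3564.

3338

3130 - 392 = 2738
(2738)^5 ≡ 2804 (mod 3564)
2804 + 1317 = 4121 ≡ 557 (mod 3564)
557 + 2781 = 3338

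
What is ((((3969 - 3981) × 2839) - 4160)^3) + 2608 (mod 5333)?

3969 - 3981 = -12 ≡ 5321 (mod 5333)
5321 × 2839 = 15106319 ≡ 3263 (mod 5333)
3263 - 4160 = -897 ≡ 4436 (mod 5333)
(4436)^3 ≡ 1949 (mod 5333)
1949 + 2608 = 4557

4557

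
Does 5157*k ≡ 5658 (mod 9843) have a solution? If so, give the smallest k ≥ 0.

2490

gcd(5157, 9843) = 3, and 3 | 5658, so solutions exist.
Divide through by 3: 1719*k ≡ 1886 (mod 3281).
1719⁻¹ ≡ 1233 (mod 3281).
k ≡ 1233*1886 ≡ 2490 (mod 3281).
The smallest non-negative solution is k = 2490.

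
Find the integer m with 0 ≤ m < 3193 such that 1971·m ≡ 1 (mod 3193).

81

By the extended Euclidean algorithm:
3193 = 1·1971 + 1222
1971 = 1·1222 + 749
1222 = 1·749 + 473
749 = 1·473 + 276
473 = 1·276 + 197
276 = 1·197 + 79
197 = 2·79 + 39
79 = 2·39 + 1
39 = 39·1 + 0
gcd(1971, 3193) = 1, so the inverse exists.
Back-substitute for 1:
1 = 1·79 − 2·39
  = −2·197 + 5·79
  = 5·276 − 7·197
  = −7·473 + 12·276
  = 12·749 − 19·473
  = −19·1222 + 31·749
  = 31·1971 − 50·1222
  = −50·3193 + 81·1971
So 1971⁻¹ ≡ 81 (mod 3193).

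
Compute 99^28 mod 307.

264

By square-and-multiply:
28 in binary is 11100, i.e. 28 = 16 + 8 + 4.
99^1 ≡ 99 (mod 307)
99^2 ≡ 99^2 = 9801 ≡ 284 (mod 307)
99^4 ≡ 284^2 = 80656 ≡ 222 (mod 307)
99^8 ≡ 222^2 = 49284 ≡ 164 (mod 307)
99^16 ≡ 164^2 = 26896 ≡ 187 (mod 307)
99^28 = 99^16 * 99^8 * 99^4 ≡ 187 * 164 * 222 (mod 307).
Accumulate the product:
187 * 164 = 30668 ≡ 275
275 * 222 = 61050 ≡ 264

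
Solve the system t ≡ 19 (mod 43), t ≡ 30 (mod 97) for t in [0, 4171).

43⁻¹ mod 97: 43·88 ≡ 1 (mod 97), so 43⁻¹ ≡ 88.
t = 19 + 43·((30 − 19)·88 mod 97) = 19 + 43·95 = 4104.

4104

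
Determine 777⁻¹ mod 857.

782

By the extended Euclidean algorithm:
857 = 1×777 + 80
777 = 9×80 + 57
80 = 1×57 + 23
57 = 2×23 + 11
23 = 2×11 + 1
11 = 11×1 + 0
gcd(777, 857) = 1, so the inverse exists.
Back-substitute for 1:
1 = 1×23 − 2×11
  = −2×57 + 5×23
  = 5×80 − 7×57
  = −7×777 + 68×80
  = 68×857 − 75×777
So 777⁻¹ ≡ −75 ≡ 782 (mod 857).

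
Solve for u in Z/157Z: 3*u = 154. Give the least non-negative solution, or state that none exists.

gcd(3, 157) = 1, so a unique solution mod 157 exists.
3⁻¹ ≡ 105 (mod 157).
u ≡ 105*154 ≡ 156 (mod 157).

156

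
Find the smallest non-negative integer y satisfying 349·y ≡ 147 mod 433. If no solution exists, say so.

gcd(349, 433) = 1, so a unique solution mod 433 exists.
349⁻¹ ≡ 67 (mod 433).
y ≡ 67·147 ≡ 323 (mod 433).

323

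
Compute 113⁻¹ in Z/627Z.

455

Apply the Euclidean algorithm and back-substitute:
627 = 5*113 + 62
113 = 1*62 + 51
62 = 1*51 + 11
51 = 4*11 + 7
11 = 1*7 + 4
7 = 1*4 + 3
4 = 1*3 + 1
3 = 3*1 + 0
gcd(113, 627) = 1, so the inverse exists.
Back-substitute for 1:
1 = 1*4 − 1*3
  = −1*7 + 2*4
  = 2*11 − 3*7
  = −3*51 + 14*11
  = 14*62 − 17*51
  = −17*113 + 31*62
  = 31*627 − 172*113
So 113⁻¹ ≡ −172 ≡ 455 (mod 627).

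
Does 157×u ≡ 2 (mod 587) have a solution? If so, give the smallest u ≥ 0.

172

gcd(157, 587) = 1, so a unique solution mod 587 exists.
157⁻¹ ≡ 86 (mod 587).
u ≡ 86×2 ≡ 172 (mod 587).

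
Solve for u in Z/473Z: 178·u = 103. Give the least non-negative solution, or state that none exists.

354

gcd(178, 473) = 1, so a unique solution mod 473 exists.
178⁻¹ ≡ 380 (mod 473).
u ≡ 380·103 ≡ 354 (mod 473).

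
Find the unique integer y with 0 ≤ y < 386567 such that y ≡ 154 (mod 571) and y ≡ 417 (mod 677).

571⁻¹ mod 677: 571·479 ≡ 1 (mod 677), so 571⁻¹ ≡ 479.
y = 154 + 571·((417 − 154)·479 mod 677) = 154 + 571·55 = 31559.
Check: 31559 mod 571 = 154, 31559 mod 677 = 417. ✓

31559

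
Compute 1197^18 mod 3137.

Using repeated squaring:
1197^1 ≡ 1197 (mod 3137)
1197^2 ≡ 1197^2 = 1432809 ≡ 2337 (mod 3137)
1197^4 ≡ 2337^2 = 5461569 ≡ 52 (mod 3137)
1197^8 ≡ 52^2 = 2704 (mod 3137)
1197^16 ≡ 2704^2 = 7311616 ≡ 2406 (mod 3137)
1197^18 = 1197^16 × 1197^2 ≡ 2406 × 2337 (mod 3137).
2406 × 2337 = 5622822 ≡ 1318 (mod 3137).

1318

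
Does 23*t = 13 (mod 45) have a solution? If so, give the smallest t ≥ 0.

gcd(23, 45) = 1, so a unique solution mod 45 exists.
23⁻¹ ≡ 2 (mod 45).
t ≡ 2*13 ≡ 26 (mod 45).

26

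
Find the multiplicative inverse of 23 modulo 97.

Apply the Euclidean algorithm and back-substitute:
97 = 4·23 + 5
23 = 4·5 + 3
5 = 1·3 + 2
3 = 1·2 + 1
2 = 2·1 + 0
gcd(23, 97) = 1, so the inverse exists.
Back-substitute for 1:
1 = 1·3 − 1·2
  = −1·5 + 2·3
  = 2·23 − 9·5
  = −9·97 + 38·23
So 23⁻¹ ≡ 38 (mod 97).

38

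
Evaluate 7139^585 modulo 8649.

5426

Compute successive squares:
7139^1 ≡ 7139 (mod 8649)
7139^2 ≡ 7139^2 = 50965321 ≡ 5413 (mod 8649)
7139^4 ≡ 5413^2 = 29300569 ≡ 6406 (mod 8649)
7139^8 ≡ 6406^2 = 41036836 ≡ 5980 (mod 8649)
7139^16 ≡ 5980^2 = 35760400 ≡ 5434 (mod 8649)
7139^32 ≡ 5434^2 = 29528356 ≡ 670 (mod 8649)
7139^64 ≡ 670^2 = 448900 ≡ 7801 (mod 8649)
7139^128 ≡ 7801^2 = 60855601 ≡ 1237 (mod 8649)
7139^256 ≡ 1237^2 = 1530169 ≡ 7945 (mod 8649)
7139^512 ≡ 7945^2 = 63123025 ≡ 2623 (mod 8649)
7139^585 = 7139^512 × 7139^64 × 7139^8 × 7139^1 ≡ 2623 × 7801 × 5980 × 7139 (mod 8649).
Accumulate the product:
2623 × 7801 = 20462023 ≡ 7138
7138 × 5980 = 42685240 ≡ 2425
2425 × 7139 = 17312075 ≡ 5426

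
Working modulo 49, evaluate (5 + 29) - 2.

32

5 + 29 = 34
34 - 2 = 32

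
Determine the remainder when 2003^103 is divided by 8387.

359

103 in binary is 1100111, i.e. 103 = 64 + 32 + 4 + 2 + 1.
2003^1 ≡ 2003 (mod 8387)
2003^2 ≡ 2003^2 = 4012009 ≡ 3023 (mod 8387)
2003^4 ≡ 3023^2 = 9138529 ≡ 5086 (mod 8387)
2003^8 ≡ 5086^2 = 25867396 ≡ 1888 (mod 8387)
2003^16 ≡ 1888^2 = 3564544 ≡ 69 (mod 8387)
2003^32 ≡ 69^2 = 4761 (mod 8387)
2003^64 ≡ 4761^2 = 22667121 ≡ 5447 (mod 8387)
2003^103 = 2003^64 × 2003^32 × 2003^4 × 2003^2 × 2003^1 ≡ 5447 × 4761 × 5086 × 3023 × 2003 (mod 8387).
Accumulate the product:
5447 × 4761 = 25933167 ≡ 563
563 × 5086 = 2863418 ≡ 3451
3451 × 3023 = 10432373 ≡ 7332
7332 × 2003 = 14685996 ≡ 359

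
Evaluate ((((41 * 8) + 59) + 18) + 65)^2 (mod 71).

19

41 * 8 = 328 ≡ 44 (mod 71)
44 + 59 = 103 ≡ 32 (mod 71)
32 + 18 = 50
50 + 65 = 115 ≡ 44 (mod 71)
(44)^2 ≡ 19 (mod 71)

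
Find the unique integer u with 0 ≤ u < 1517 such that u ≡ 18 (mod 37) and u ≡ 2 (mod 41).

166

37⁻¹ mod 41: 37×10 ≡ 1 (mod 41), so 37⁻¹ ≡ 10.
u = 18 + 37×((2 − 18)×10 mod 41) = 18 + 37×4 = 166.
Check: 166 mod 37 = 18, 166 mod 41 = 2. ✓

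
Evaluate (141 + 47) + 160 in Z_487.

141 + 47 = 188
188 + 160 = 348

348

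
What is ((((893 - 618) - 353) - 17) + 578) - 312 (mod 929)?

171

893 - 618 = 275
275 - 353 = -78 ≡ 851 (mod 929)
851 - 17 = 834
834 + 578 = 1412 ≡ 483 (mod 929)
483 - 312 = 171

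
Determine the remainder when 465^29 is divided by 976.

Compute successive squares:
465^1 ≡ 465 (mod 976)
465^2 ≡ 465^2 = 216225 ≡ 529 (mod 976)
465^4 ≡ 529^2 = 279841 ≡ 705 (mod 976)
465^8 ≡ 705^2 = 497025 ≡ 241 (mod 976)
465^16 ≡ 241^2 = 58081 ≡ 497 (mod 976)
465^29 = 465^16 * 465^8 * 465^4 * 465^1 ≡ 497 * 241 * 705 * 465 (mod 976).
Accumulate the product:
497 * 241 = 119777 ≡ 705
705 * 705 = 497025 ≡ 241
241 * 465 = 112065 ≡ 801

801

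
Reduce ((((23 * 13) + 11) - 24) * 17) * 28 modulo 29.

23 * 13 = 299 ≡ 9 (mod 29)
9 + 11 = 20
20 - 24 = -4 ≡ 25 (mod 29)
25 * 17 = 425 ≡ 19 (mod 29)
19 * 28 = 532 ≡ 10 (mod 29)

10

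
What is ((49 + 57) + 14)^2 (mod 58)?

16

49 + 57 = 106 ≡ 48 (mod 58)
48 + 14 = 62 ≡ 4 (mod 58)
(4)^2 ≡ 16 (mod 58)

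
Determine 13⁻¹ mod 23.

16

Run the extended Euclidean algorithm:
23 = 1·13 + 10
13 = 1·10 + 3
10 = 3·3 + 1
3 = 3·1 + 0
gcd(13, 23) = 1, so the inverse exists.
Back-substitute for 1:
1 = 1·10 − 3·3
  = −3·13 + 4·10
  = 4·23 − 7·13
So 13⁻¹ ≡ −7 ≡ 16 (mod 23).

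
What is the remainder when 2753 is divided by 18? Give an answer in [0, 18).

17

2753 = 152·18 + 17, so 2753 ≡ 17 (mod 18).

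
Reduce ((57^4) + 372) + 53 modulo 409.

136

(57)^4 ≡ 120 (mod 409)
120 + 372 = 492 ≡ 83 (mod 409)
83 + 53 = 136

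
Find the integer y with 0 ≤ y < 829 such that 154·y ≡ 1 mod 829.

576

Run the extended Euclidean algorithm:
829 = 5·154 + 59
154 = 2·59 + 36
59 = 1·36 + 23
36 = 1·23 + 13
23 = 1·13 + 10
13 = 1·10 + 3
10 = 3·3 + 1
3 = 3·1 + 0
gcd(154, 829) = 1, so the inverse exists.
Bézout: 1 = 47·829 − 253·154.
So 154⁻¹ ≡ −253 ≡ 576 (mod 829).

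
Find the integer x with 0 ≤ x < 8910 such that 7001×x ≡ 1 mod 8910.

2231

8910 = 1*7001 + 1909
7001 = 3*1909 + 1274
1909 = 1*1274 + 635
1274 = 2*635 + 4
635 = 158*4 + 3
4 = 1*3 + 1
3 = 3*1 + 0
gcd(7001, 8910) = 1, so the inverse exists.
Bézout: 1 = −1753*8910 + 2231*7001.
So 7001⁻¹ ≡ 2231 (mod 8910).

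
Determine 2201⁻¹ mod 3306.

1469

Run the extended Euclidean algorithm:
3306 = 1·2201 + 1105
2201 = 1·1105 + 1096
1105 = 1·1096 + 9
1096 = 121·9 + 7
9 = 1·7 + 2
7 = 3·2 + 1
2 = 2·1 + 0
gcd(2201, 3306) = 1, so the inverse exists.
Back-substitute for 1:
1 = 1·7 − 3·2
  = −3·9 + 4·7
  = 4·1096 − 487·9
  = −487·1105 + 491·1096
  = 491·2201 − 978·1105
  = −978·3306 + 1469·2201
So 2201⁻¹ ≡ 1469 (mod 3306).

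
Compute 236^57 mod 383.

57 in binary is 111001, i.e. 57 = 32 + 16 + 8 + 1.
236^1 ≡ 236 (mod 383)
236^2 ≡ 236^2 = 55696 ≡ 161 (mod 383)
236^4 ≡ 161^2 = 25921 ≡ 260 (mod 383)
236^8 ≡ 260^2 = 67600 ≡ 192 (mod 383)
236^16 ≡ 192^2 = 36864 ≡ 96 (mod 383)
236^32 ≡ 96^2 = 9216 ≡ 24 (mod 383)
236^57 = 236^32 · 236^16 · 236^8 · 236^1 ≡ 24 · 96 · 192 · 236 (mod 383).
Accumulate the product:
24 · 96 = 2304 ≡ 6
6 · 192 = 1152 ≡ 3
3 · 236 = 708 ≡ 325

325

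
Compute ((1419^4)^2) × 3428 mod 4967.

783

(1419)^4 ≡ 4094 (mod 4967)
(4094)^2 ≡ 2178 (mod 4967)
2178 × 3428 = 7466184 ≡ 783 (mod 4967)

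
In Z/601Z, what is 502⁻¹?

516

601 = 1×502 + 99
502 = 5×99 + 7
99 = 14×7 + 1
7 = 7×1 + 0
gcd(502, 601) = 1, so the inverse exists.
Bézout: 1 = 71×601 − 85×502.
So 502⁻¹ ≡ −85 ≡ 516 (mod 601).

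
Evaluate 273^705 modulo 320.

By square-and-multiply:
273^1 ≡ 273 (mod 320)
273^2 ≡ 273^2 = 74529 ≡ 289 (mod 320)
273^4 ≡ 289^2 = 83521 ≡ 1 (mod 320)
273^8 ≡ 1^2 = 1 (mod 320)
273^16 ≡ 1^2 = 1 (mod 320)
273^32 ≡ 1^2 = 1 (mod 320)
273^64 ≡ 1^2 = 1 (mod 320)
273^128 ≡ 1^2 = 1 (mod 320)
273^256 ≡ 1^2 = 1 (mod 320)
273^512 ≡ 1^2 = 1 (mod 320)
273^705 = 273^512 * 273^128 * 273^64 * 273^1 ≡ 1 * 1 * 1 * 273 (mod 320).
Accumulate the product:
1 * 1 = 1
1 * 1 = 1
1 * 273 = 273

273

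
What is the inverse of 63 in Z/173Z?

11

173 = 2×63 + 47
63 = 1×47 + 16
47 = 2×16 + 15
16 = 1×15 + 1
15 = 15×1 + 0
gcd(63, 173) = 1, so the inverse exists.
Bézout: 1 = −4×173 + 11×63.
So 63⁻¹ ≡ 11 (mod 173).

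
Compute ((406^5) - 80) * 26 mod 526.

110

(406)^5 ≡ 64 (mod 526)
64 - 80 = -16 ≡ 510 (mod 526)
510 * 26 = 13260 ≡ 110 (mod 526)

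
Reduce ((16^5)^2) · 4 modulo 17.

(16)^5 ≡ 16 (mod 17)
(16)^2 ≡ 1 (mod 17)
1 · 4 = 4

4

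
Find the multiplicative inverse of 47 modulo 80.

80 = 1·47 + 33
47 = 1·33 + 14
33 = 2·14 + 5
14 = 2·5 + 4
5 = 1·4 + 1
4 = 4·1 + 0
gcd(47, 80) = 1, so the inverse exists.
Bézout: 1 = 10·80 − 17·47.
So 47⁻¹ ≡ −17 ≡ 63 (mod 80).

63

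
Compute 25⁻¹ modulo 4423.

By the extended Euclidean algorithm:
4423 = 176·25 + 23
25 = 1·23 + 2
23 = 11·2 + 1
2 = 2·1 + 0
gcd(25, 4423) = 1, so the inverse exists.
Back-substitute for 1:
1 = 1·23 − 11·2
  = −11·25 + 12·23
  = 12·4423 − 2123·25
So 25⁻¹ ≡ −2123 ≡ 2300 (mod 4423).

2300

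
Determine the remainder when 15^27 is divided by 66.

27

Using repeated squaring:
27 in binary is 11011, i.e. 27 = 16 + 8 + 2 + 1.
15^1 ≡ 15 (mod 66)
15^2 ≡ 15^2 = 225 ≡ 27 (mod 66)
15^4 ≡ 27^2 = 729 ≡ 3 (mod 66)
15^8 ≡ 3^2 = 9 (mod 66)
15^16 ≡ 9^2 = 81 ≡ 15 (mod 66)
15^27 = 15^16 · 15^8 · 15^2 · 15^1 ≡ 15 · 9 · 27 · 15 (mod 66).
Accumulate the product:
15 · 9 = 135 ≡ 3
3 · 27 = 81 ≡ 15
15 · 15 = 225 ≡ 27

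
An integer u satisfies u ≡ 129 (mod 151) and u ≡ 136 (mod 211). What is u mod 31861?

151⁻¹ mod 211: 151*109 ≡ 1 (mod 211), so 151⁻¹ ≡ 109.
u = 129 + 151*((136 − 129)*109 mod 211) = 129 + 151*130 = 19759.
Check: 19759 mod 151 = 129, 19759 mod 211 = 136. ✓

19759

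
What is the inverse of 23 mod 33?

23

Run the extended Euclidean algorithm:
33 = 1·23 + 10
23 = 2·10 + 3
10 = 3·3 + 1
3 = 3·1 + 0
gcd(23, 33) = 1, so the inverse exists.
Back-substitute for 1:
1 = 1·10 − 3·3
  = −3·23 + 7·10
  = 7·33 − 10·23
So 23⁻¹ ≡ −10 ≡ 23 (mod 33).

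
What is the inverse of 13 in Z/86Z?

Apply the Euclidean algorithm and back-substitute:
86 = 6×13 + 8
13 = 1×8 + 5
8 = 1×5 + 3
5 = 1×3 + 2
3 = 1×2 + 1
2 = 2×1 + 0
gcd(13, 86) = 1, so the inverse exists.
Bézout: 1 = 5×86 − 33×13.
So 13⁻¹ ≡ −33 ≡ 53 (mod 86).

53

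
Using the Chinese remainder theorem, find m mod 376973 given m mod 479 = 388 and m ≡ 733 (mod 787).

479⁻¹ mod 787: 479×764 ≡ 1 (mod 787), so 479⁻¹ ≡ 764.
m = 388 + 479×((733 − 388)×764 mod 787) = 388 + 479×722 = 346226.

346226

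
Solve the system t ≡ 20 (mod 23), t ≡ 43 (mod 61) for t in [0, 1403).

23⁻¹ mod 61: 23×8 ≡ 1 (mod 61), so 23⁻¹ ≡ 8.
t = 20 + 23×((43 − 20)×8 mod 61) = 20 + 23×1 = 43.
Check: 43 mod 23 = 20, 43 mod 61 = 43. ✓

43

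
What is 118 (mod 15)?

13

118 = 7·15 + 13, so 118 ≡ 13 (mod 15).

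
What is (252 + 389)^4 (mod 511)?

252 + 389 = 641 ≡ 130 (mod 511)
(130)^4 ≡ 347 (mod 511)

347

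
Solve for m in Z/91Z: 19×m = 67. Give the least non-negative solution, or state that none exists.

gcd(19, 91) = 1, so a unique solution mod 91 exists.
19⁻¹ ≡ 24 (mod 91).
m ≡ 24×67 ≡ 61 (mod 91).

61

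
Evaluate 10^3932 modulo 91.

9

Compute successive squares:
10^1 ≡ 10 (mod 91)
10^2 ≡ 10^2 = 100 ≡ 9 (mod 91)
10^4 ≡ 9^2 = 81 (mod 91)
10^8 ≡ 81^2 = 6561 ≡ 9 (mod 91)
10^16 ≡ 9^2 = 81 (mod 91)
10^32 ≡ 81^2 = 6561 ≡ 9 (mod 91)
10^64 ≡ 9^2 = 81 (mod 91)
10^128 ≡ 81^2 = 6561 ≡ 9 (mod 91)
10^256 ≡ 9^2 = 81 (mod 91)
10^512 ≡ 81^2 = 6561 ≡ 9 (mod 91)
10^1024 ≡ 9^2 = 81 (mod 91)
10^2048 ≡ 81^2 = 6561 ≡ 9 (mod 91)
10^3932 = 10^2048 * 10^1024 * 10^512 * 10^256 * 10^64 * 10^16 * 10^8 * 10^4 ≡ 9 * 81 * 9 * 81 * 81 * 81 * 9 * 81 (mod 91).
Accumulate the product:
9 * 81 = 729 ≡ 1
1 * 9 = 9
9 * 81 = 729 ≡ 1
1 * 81 = 81
81 * 81 = 6561 ≡ 9
9 * 9 = 81
81 * 81 = 6561 ≡ 9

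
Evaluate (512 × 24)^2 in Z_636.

512 × 24 = 12288 ≡ 204 (mod 636)
(204)^2 ≡ 276 (mod 636)

276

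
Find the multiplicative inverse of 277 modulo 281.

70

Run the extended Euclidean algorithm:
281 = 1·277 + 4
277 = 69·4 + 1
4 = 4·1 + 0
gcd(277, 281) = 1, so the inverse exists.
Back-substitute for 1:
1 = 1·277 − 69·4
  = −69·281 + 70·277
So 277⁻¹ ≡ 70 (mod 281).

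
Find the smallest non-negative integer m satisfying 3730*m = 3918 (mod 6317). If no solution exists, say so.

gcd(3730, 6317) = 1, so a unique solution mod 6317 exists.
3730⁻¹ ≡ 1553 (mod 6317).
m ≡ 1553*3918 ≡ 1383 (mod 6317).

1383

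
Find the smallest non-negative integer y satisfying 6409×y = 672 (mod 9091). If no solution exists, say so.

gcd(6409, 9091) = 1, so a unique solution mod 9091 exists.
6409⁻¹ ≡ 7325 (mod 9091).
y ≡ 7325×672 ≡ 4169 (mod 9091).

4169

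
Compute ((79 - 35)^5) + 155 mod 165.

34

79 - 35 = 44
(44)^5 ≡ 44 (mod 165)
44 + 155 = 199 ≡ 34 (mod 165)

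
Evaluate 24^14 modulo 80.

Compute successive squares:
14 in binary is 1110, i.e. 14 = 8 + 4 + 2.
24^1 ≡ 24 (mod 80)
24^2 ≡ 24^2 = 576 ≡ 16 (mod 80)
24^4 ≡ 16^2 = 256 ≡ 16 (mod 80)
24^8 ≡ 16^2 = 256 ≡ 16 (mod 80)
24^14 = 24^8 × 24^4 × 24^2 ≡ 16 × 16 × 16 (mod 80).
Accumulate the product:
16 × 16 = 256 ≡ 16
16 × 16 = 256 ≡ 16

16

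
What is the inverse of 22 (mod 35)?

By the extended Euclidean algorithm:
35 = 1*22 + 13
22 = 1*13 + 9
13 = 1*9 + 4
9 = 2*4 + 1
4 = 4*1 + 0
gcd(22, 35) = 1, so the inverse exists.
Back-substitute for 1:
1 = 1*9 − 2*4
  = −2*13 + 3*9
  = 3*22 − 5*13
  = −5*35 + 8*22
So 22⁻¹ ≡ 8 (mod 35).

8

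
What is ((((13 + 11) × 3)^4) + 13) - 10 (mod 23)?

15

13 + 11 = 24 ≡ 1 (mod 23)
1 × 3 = 3
(3)^4 ≡ 12 (mod 23)
12 + 13 = 25 ≡ 2 (mod 23)
2 - 10 = -8 ≡ 15 (mod 23)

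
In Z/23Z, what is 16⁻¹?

13

By the extended Euclidean algorithm:
23 = 1*16 + 7
16 = 2*7 + 2
7 = 3*2 + 1
2 = 2*1 + 0
gcd(16, 23) = 1, so the inverse exists.
Back-substitute for 1:
1 = 1*7 − 3*2
  = −3*16 + 7*7
  = 7*23 − 10*16
So 16⁻¹ ≡ −10 ≡ 13 (mod 23).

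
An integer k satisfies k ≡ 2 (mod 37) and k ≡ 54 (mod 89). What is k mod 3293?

3258

37⁻¹ mod 89: 37·77 ≡ 1 (mod 89), so 37⁻¹ ≡ 77.
k = 2 + 37·((54 − 2)·77 mod 89) = 2 + 37·88 = 3258.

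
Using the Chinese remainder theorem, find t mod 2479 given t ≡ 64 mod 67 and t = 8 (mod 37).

600

67⁻¹ mod 37: 67·21 ≡ 1 (mod 37), so 67⁻¹ ≡ 21.
t = 64 + 67·((8 − 64)·21 mod 37) = 64 + 67·8 = 600.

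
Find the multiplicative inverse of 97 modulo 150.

Apply the Euclidean algorithm and back-substitute:
150 = 1*97 + 53
97 = 1*53 + 44
53 = 1*44 + 9
44 = 4*9 + 8
9 = 1*8 + 1
8 = 8*1 + 0
gcd(97, 150) = 1, so the inverse exists.
Back-substitute for 1:
1 = 1*9 − 1*8
  = −1*44 + 5*9
  = 5*53 − 6*44
  = −6*97 + 11*53
  = 11*150 − 17*97
So 97⁻¹ ≡ −17 ≡ 133 (mod 150).

133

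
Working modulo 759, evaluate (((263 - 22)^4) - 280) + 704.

161

263 - 22 = 241
(241)^4 ≡ 496 (mod 759)
496 - 280 = 216
216 + 704 = 920 ≡ 161 (mod 759)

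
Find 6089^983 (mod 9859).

By square-and-multiply:
983 in binary is 1111010111, i.e. 983 = 512 + 256 + 128 + 64 + 16 + 4 + 2 + 1.
6089^1 ≡ 6089 (mod 9859)
6089^2 ≡ 6089^2 = 37075921 ≡ 6081 (mod 9859)
6089^4 ≡ 6081^2 = 36978561 ≡ 7311 (mod 9859)
6089^8 ≡ 7311^2 = 53450721 ≡ 5082 (mod 9859)
6089^16 ≡ 5082^2 = 25826724 ≡ 6003 (mod 9859)
6089^32 ≡ 6003^2 = 36036009 ≡ 1364 (mod 9859)
6089^64 ≡ 1364^2 = 1860496 ≡ 7004 (mod 9859)
6089^128 ≡ 7004^2 = 49056016 ≡ 7491 (mod 9859)
6089^256 ≡ 7491^2 = 56115081 ≡ 7512 (mod 9859)
6089^512 ≡ 7512^2 = 56430144 ≡ 7087 (mod 9859)
6089^983 = 6089^512 · 6089^256 · 6089^128 · 6089^64 · 6089^16 · 6089^4 · 6089^2 · 6089^1 ≡ 7087 · 7512 · 7491 · 7004 · 6003 · 7311 · 6081 · 6089 (mod 9859).
Accumulate the product:
7087 · 7512 = 53237544 ≡ 8803
8803 · 7491 = 65943273 ≡ 6281
6281 · 7004 = 43992124 ≡ 1266
1266 · 6003 = 7599798 ≡ 8368
8368 · 7311 = 61178448 ≡ 3353
3353 · 6081 = 20389593 ≡ 1181
1181 · 6089 = 7191109 ≡ 3898

3898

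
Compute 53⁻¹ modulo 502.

Apply the Euclidean algorithm and back-substitute:
502 = 9*53 + 25
53 = 2*25 + 3
25 = 8*3 + 1
3 = 3*1 + 0
gcd(53, 502) = 1, so the inverse exists.
Back-substitute for 1:
1 = 1*25 − 8*3
  = −8*53 + 17*25
  = 17*502 − 161*53
So 53⁻¹ ≡ −161 ≡ 341 (mod 502).

341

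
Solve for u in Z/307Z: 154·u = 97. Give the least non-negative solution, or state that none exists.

194

gcd(154, 307) = 1, so a unique solution mod 307 exists.
154⁻¹ ≡ 2 (mod 307).
u ≡ 2·97 ≡ 194 (mod 307).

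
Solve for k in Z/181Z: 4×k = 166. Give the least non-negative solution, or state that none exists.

gcd(4, 181) = 1, so a unique solution mod 181 exists.
4⁻¹ ≡ 136 (mod 181).
k ≡ 136×166 ≡ 132 (mod 181).

132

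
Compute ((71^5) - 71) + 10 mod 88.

(71)^5 ≡ 23 (mod 88)
23 - 71 = -48 ≡ 40 (mod 88)
40 + 10 = 50

50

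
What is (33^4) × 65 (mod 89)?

(33)^4 ≡ 85 (mod 89)
85 × 65 = 5525 ≡ 7 (mod 89)

7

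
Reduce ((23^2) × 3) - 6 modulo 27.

(23)^2 ≡ 16 (mod 27)
16 × 3 = 48 ≡ 21 (mod 27)
21 - 6 = 15

15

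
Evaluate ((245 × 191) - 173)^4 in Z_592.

245 × 191 = 46795 ≡ 27 (mod 592)
27 - 173 = -146 ≡ 446 (mod 592)
(446)^4 ≡ 16 (mod 592)

16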